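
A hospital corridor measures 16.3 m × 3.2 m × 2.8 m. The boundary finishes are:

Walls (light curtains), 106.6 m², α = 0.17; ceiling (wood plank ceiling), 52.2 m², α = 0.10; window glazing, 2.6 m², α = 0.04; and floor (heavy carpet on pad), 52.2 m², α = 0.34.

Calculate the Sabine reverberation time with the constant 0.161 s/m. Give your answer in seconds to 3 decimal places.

0.571 s

Equivalent absorption area: A = 106.6*0.17 + 52.2*0.10 + 2.6*0.04 + 52.2*0.34 = 41.194 m².
Volume V = 16.3 × 3.2 × 2.8 = 146.048 m³.
RT60 = 0.161 · V / A = 0.161 × 146.048 / 41.194 = 0.571 s.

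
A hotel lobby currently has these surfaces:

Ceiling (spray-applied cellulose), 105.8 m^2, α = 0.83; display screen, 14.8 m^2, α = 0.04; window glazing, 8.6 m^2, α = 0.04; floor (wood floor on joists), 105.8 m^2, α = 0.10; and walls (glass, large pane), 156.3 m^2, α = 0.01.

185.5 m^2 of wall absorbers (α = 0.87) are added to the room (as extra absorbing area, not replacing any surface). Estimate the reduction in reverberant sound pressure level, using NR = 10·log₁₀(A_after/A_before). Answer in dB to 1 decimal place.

4.1 dB

Total absorption A_before = 105.8*0.83 + 14.8*0.04 + 8.6*0.04 + 105.8*0.10 + 156.3*0.01
  = 87.814 + 0.592 + 0.344 + 10.580 + 1.563 = 100.893 m^2 sabins.
Added absorption = 185.5 × 0.87 = 161.385 sabins.
A_after = 100.893 + 161.385 = 262.278 sabins.
Reduction = 10 log₁₀(A_after/A_before) = 10 log₁₀(2.5996) = 4.1 dB.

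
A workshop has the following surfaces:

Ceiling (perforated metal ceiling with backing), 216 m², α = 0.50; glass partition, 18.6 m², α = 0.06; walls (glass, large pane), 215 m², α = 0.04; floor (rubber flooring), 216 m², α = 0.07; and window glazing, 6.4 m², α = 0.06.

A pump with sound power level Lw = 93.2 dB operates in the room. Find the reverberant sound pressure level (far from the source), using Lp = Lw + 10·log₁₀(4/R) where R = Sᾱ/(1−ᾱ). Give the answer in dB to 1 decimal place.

A = 133.220 sabins; S = 672.0 m².
ᾱ = 133.220/672.0 = 0.1982; R = Sᾱ/(1−ᾱ) = 133.220/(1−0.1982) = 166.151 m².
Lp = Lw + 10 log₁₀(4/R) = 93.2 -16.18 = 77.0 dB.

77.0 dB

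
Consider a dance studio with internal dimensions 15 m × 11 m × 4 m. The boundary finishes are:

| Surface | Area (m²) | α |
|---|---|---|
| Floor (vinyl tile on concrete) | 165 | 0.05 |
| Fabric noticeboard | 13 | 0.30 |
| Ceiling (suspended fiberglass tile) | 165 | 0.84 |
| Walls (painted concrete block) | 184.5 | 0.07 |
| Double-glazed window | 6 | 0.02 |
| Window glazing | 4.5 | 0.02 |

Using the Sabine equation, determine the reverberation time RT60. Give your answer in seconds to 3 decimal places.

0.648 s

Total absorption A = 165*0.05 + 13*0.30 + 165*0.84 + 184.5*0.07 + 6*0.02 + 4.5*0.02
  = 8.250 + 3.900 + 138.600 + 12.915 + 0.120 + 0.090 = 163.875 m² sabins.
Room volume: 660 m³.
RT60 = 0.161 · V / A = 0.161 × 660 / 163.875 = 0.648 s.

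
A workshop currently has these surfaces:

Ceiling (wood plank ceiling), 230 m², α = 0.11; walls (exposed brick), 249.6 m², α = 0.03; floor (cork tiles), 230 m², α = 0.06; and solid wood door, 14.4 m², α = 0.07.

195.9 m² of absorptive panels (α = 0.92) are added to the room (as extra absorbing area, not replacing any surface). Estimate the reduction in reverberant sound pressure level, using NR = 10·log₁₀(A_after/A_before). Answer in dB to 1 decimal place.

6.8 dB

Total absorption A_before = 230×0.11 + 249.6×0.03 + 230×0.06 + 14.4×0.07
  = 25.300 + 7.488 + 13.800 + 1.008 = 47.596 m² sabins.
Added absorption = 195.9 × 0.92 = 180.228 sabins.
New total A_after = 227.824 sabins.
NR = 10·log₁₀(227.824/47.596) = 6.8 dB.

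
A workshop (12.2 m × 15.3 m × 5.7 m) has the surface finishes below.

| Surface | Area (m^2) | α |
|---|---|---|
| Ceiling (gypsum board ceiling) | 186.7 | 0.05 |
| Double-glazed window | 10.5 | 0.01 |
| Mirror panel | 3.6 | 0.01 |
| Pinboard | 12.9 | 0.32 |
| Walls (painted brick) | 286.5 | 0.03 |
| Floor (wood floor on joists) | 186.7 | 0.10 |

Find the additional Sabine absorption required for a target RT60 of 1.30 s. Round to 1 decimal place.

Equivalent absorption area: A₁ = 186.7*0.05 + 10.5*0.01 + 3.6*0.01 + 12.9*0.32 + 286.5*0.03 + 186.7*0.10 = 40.869 m^2.
Target A₂ = 0.161·1063.962/1.30 = 131.768 sabins (V = 1063.962 m³).
Additional absorption ΔA = 131.768 − 40.869 = 90.9 sabins.

90.9 sabins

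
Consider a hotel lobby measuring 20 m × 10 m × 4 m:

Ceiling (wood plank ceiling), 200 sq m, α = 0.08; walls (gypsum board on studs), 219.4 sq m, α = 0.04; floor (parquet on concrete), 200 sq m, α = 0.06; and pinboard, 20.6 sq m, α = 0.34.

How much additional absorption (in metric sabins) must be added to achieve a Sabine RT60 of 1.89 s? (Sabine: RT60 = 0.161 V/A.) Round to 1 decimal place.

A₁ = Σ Sᵢαᵢ = 200·0.08 + 219.4·0.04 + 200·0.06 + 20.6·0.34 = 43.780 sabins.
For T = 1.89 s, need A₂ = 0.161·V/T = 0.161·800/1.89 = 68.148 sabins.
ΔA = A₂ − A₁ = 68.148 − 43.780 = 24.4 sabins.

24.4 sabins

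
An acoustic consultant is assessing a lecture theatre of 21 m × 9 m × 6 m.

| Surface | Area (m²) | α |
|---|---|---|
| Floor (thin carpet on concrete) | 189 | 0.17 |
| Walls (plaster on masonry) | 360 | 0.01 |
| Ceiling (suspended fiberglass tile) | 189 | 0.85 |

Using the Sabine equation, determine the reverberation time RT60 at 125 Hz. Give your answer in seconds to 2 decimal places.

Equivalent absorption area: A = 189*0.17 + 360*0.01 + 189*0.85 = 196.380 m².
Room volume: 1134 m³.
T = 0.161 V/A = 0.161·1134/196.380 = 0.93 s.

0.93 sec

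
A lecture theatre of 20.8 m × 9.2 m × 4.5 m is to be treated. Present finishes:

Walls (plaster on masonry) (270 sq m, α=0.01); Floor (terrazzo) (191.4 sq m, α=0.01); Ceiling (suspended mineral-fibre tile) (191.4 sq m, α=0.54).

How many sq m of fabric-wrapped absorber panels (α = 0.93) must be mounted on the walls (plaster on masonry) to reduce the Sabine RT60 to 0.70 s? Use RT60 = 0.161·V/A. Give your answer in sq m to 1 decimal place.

97.9

Total absorption A₁ = 270·0.01 + 191.4·0.01 + 191.4·0.54
  = 2.700 + 1.914 + 103.356 = 107.970 sq m sabins.
V = 861.12 m³. Target absorption A₂ = 0.161 × 861.12 / 0.70 = 198.058 sabins.
Absorption to add: 198.058 − 107.970 = 90.088 sabins.
Each sq m of panel replacing the walls (plaster on masonry) adds (0.93 − 0.01) = 0.92 sabins.
Area = ΔA/Δα = 90.088/0.92 = 97.9 sq m.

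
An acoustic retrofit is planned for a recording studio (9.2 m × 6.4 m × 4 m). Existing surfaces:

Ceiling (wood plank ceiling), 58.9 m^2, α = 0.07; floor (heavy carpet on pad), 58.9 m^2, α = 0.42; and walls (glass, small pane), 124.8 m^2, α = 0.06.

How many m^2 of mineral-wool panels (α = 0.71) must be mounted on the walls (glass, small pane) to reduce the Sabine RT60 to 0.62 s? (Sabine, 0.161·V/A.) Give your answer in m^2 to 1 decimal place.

A₁ = Σ Sᵢαᵢ = 58.9·0.07 + 58.9·0.42 + 124.8·0.06 = 36.349 sabins.
Required A₂ = 0.161·235.52/0.62 = 61.159 sabins.
ΔA needed = 61.159 − 36.349 = 24.810 sabins.
Net gain per m^2: Δα = 0.71 − 0.06 = 0.65.
Area = ΔA/Δα = 24.810/0.65 = 38.2 m^2.

38.2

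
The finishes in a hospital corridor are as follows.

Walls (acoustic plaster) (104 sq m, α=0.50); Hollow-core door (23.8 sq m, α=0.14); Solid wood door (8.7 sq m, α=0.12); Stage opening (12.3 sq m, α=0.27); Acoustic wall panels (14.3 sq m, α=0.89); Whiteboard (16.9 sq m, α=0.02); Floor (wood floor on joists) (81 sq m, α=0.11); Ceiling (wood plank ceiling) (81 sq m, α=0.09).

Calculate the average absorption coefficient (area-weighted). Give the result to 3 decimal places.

0.260

S = Σ Sᵢ = 104 + 23.8 + 8.7 + 12.3 + 14.3 + 16.9 + 81 + 81 = 342.0 sq m.
A = 104·0.50 + 23.8·0.14 + 8.7·0.12 + 12.3·0.27 + 14.3·0.89 + 16.9·0.02 + 81·0.11 + 81·0.09 = 88.962 sabins.
ᾱ = 88.962 / 342.0 = 0.260.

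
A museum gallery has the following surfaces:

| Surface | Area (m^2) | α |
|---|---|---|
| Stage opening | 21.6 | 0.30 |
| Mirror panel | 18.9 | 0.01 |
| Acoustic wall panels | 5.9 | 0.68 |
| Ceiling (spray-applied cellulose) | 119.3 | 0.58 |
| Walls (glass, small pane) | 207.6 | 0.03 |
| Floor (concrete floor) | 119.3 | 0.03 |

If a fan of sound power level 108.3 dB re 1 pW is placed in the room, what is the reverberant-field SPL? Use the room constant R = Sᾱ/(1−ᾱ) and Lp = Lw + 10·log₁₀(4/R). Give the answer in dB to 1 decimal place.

93.9 dB

A = 89.682 sabins; S = 492.6 m^2.
ᾱ = 89.682/492.6 = 0.1821; R = Sᾱ/(1−ᾱ) = 89.682/(1−0.1821) = 109.649 m^2.
Lp = 108.3 + 10·log₁₀(4/109.649) = 108.3 + (-14.38) = 93.9 dB.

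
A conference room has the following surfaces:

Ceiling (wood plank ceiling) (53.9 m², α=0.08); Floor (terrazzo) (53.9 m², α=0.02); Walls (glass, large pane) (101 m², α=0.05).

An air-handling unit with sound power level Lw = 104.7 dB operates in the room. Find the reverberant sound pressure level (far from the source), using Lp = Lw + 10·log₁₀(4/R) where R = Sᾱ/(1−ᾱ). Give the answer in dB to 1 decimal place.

Σ(Sᵢαᵢ) = 53.9·0.08 + 53.9·0.02 + 101·0.05 = 10.440; total area S = 208.8 m².
ᾱ = 0.0500, so room constant R = A/(1−ᾱ) = 10.989 m².
Lp = Lw + 10 log₁₀(4/R) = 104.7 -4.39 = 100.3 dB.

100.3 dB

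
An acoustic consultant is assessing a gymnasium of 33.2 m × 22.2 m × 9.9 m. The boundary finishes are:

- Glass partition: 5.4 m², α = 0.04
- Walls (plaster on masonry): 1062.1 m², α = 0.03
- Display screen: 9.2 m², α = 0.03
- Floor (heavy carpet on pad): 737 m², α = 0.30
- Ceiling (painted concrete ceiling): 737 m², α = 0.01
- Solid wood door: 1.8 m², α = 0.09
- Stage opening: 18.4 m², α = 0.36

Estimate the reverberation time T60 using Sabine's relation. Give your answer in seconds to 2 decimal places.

4.39 sec

Summing Sᵢαᵢ: 0.216 + 31.863 + 0.276 + 221.100 + 7.370 + 0.162 + 6.624 → A = 267.611 sabins.
Volume V = 33.2 × 22.2 × 9.9 = 7296.696 m³.
RT60 = 0.161 · V / A = 0.161 × 7296.696 / 267.611 = 4.39 s.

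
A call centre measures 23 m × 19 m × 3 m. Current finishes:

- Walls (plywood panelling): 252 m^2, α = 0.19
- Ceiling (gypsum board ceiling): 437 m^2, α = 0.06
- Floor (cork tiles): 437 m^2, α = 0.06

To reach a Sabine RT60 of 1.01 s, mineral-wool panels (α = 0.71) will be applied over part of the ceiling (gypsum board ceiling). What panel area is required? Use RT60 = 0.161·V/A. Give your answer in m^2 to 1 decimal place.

167.2

Summing Sᵢαᵢ: 47.880 + 26.220 + 26.220 → A₁ = 100.320 sabins.
V = 1311 m³. Target absorption A₂ = 0.161 × 1311 / 1.01 = 208.981 sabins.
ΔA needed = 208.981 − 100.320 = 108.661 sabins.
Each m^2 of panel replacing the ceiling (gypsum board ceiling) adds (0.71 − 0.06) = 0.65 sabins.
Panel area = 108.661 / 0.65 = 167.2 m^2.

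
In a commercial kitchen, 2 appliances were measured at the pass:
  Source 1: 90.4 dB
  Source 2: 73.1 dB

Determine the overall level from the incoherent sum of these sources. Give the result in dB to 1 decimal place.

90.5 dB

Sum in the linear (power) domain: Σ 10^(Lᵢ/10) = 10^(90.4/10) + 10^(73.1/10) = 1.117e+09.
Combined level = 10 log₁₀(1.117e+09) = 90.5 dB.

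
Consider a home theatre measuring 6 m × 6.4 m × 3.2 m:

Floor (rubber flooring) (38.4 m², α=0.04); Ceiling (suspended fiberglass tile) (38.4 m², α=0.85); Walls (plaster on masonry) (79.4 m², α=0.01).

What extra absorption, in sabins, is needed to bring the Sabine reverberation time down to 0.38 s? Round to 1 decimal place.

Summing Sᵢαᵢ: 1.536 + 32.640 + 0.794 → A₁ = 34.970 sabins.
For T = 0.38 s, need A₂ = 0.161·V/T = 0.161·122.88/0.38 = 52.062 sabins.
ΔA = A₂ − A₁ = 52.062 − 34.970 = 17.1 sabins.

17.1 sabins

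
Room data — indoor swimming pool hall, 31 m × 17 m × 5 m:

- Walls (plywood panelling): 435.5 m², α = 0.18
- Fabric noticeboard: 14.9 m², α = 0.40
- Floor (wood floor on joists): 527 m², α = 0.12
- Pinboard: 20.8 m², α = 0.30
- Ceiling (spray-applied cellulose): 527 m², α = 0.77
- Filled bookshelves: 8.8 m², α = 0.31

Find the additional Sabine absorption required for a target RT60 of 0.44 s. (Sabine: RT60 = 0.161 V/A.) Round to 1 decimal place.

Summing Sᵢαᵢ: 78.390 + 5.960 + 63.240 + 6.240 + 405.790 + 2.728 → A₁ = 562.348 sabins.
V = 2635 m³. Required absorption A₂ = 0.161 × 2635 / 0.44 = 964.170 sabins.
ΔA = A₂ − A₁ = 964.170 − 562.348 = 401.8 sabins.

401.8 sabins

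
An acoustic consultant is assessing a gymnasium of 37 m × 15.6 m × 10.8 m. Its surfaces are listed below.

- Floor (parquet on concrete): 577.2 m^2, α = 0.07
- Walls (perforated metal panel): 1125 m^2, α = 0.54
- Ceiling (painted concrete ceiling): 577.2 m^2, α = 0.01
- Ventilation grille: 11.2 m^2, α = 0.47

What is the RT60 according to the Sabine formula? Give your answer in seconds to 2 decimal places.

A = Σ Sᵢαᵢ = 577.2×0.07 + 1125×0.54 + 577.2×0.01 + 11.2×0.47 = 658.940 sabins.
Room volume: 6233.76 m³.
T = 0.161 V/A = 0.161·6233.76/658.940 = 1.52 s.

1.52 s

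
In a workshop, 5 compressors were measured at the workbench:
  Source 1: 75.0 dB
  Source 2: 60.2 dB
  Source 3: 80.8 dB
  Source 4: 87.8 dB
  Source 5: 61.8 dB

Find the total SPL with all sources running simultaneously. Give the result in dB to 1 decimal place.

Converting to relative power and adding: 10^(75.0/10) + 10^(60.2/10) + 10^(80.8/10) + 10^(87.8/10) + 10^(61.8/10) = 7.57e+08.
Combined level = 10 log₁₀(7.57e+08) = 88.8 dB.

88.8 dB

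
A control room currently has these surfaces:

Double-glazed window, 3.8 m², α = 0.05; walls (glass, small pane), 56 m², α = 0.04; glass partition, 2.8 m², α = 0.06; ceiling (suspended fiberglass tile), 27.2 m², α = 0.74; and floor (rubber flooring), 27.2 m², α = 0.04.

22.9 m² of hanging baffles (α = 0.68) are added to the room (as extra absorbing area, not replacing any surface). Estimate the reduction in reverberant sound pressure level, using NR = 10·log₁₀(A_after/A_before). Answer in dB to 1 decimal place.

Equivalent absorption area: A_before = 3.8·0.05 + 56·0.04 + 2.8·0.06 + 27.2·0.74 + 27.2·0.04 = 23.814 m².
Treatment contributes 22.9·0.68 = 15.572 sabins.
A_after = 23.814 + 15.572 = 39.386 sabins.
NR = 10·log₁₀(39.386/23.814) = 2.2 dB.

2.2 dB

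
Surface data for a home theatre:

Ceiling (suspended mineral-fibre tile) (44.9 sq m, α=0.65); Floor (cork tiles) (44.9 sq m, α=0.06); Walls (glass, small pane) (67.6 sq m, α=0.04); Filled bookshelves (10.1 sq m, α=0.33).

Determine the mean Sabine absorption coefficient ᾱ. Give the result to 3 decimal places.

S = Σ Sᵢ = 44.9 + 44.9 + 67.6 + 10.1 = 167.5 sq m.
Σ(Sᵢαᵢ) = 44.9*0.65 + 44.9*0.06 + 67.6*0.04 + 10.1*0.33 = 37.916.
ᾱ = 37.916 / 167.5 = 0.226.

0.226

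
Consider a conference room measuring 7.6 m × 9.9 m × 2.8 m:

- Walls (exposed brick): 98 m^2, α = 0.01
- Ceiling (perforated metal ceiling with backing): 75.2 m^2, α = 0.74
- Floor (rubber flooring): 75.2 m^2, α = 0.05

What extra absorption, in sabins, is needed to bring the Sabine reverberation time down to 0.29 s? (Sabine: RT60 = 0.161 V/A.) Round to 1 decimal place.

Equivalent absorption area: A₁ = 98*0.01 + 75.2*0.74 + 75.2*0.05 = 60.388 m^2.
Target A₂ = 0.161·210.672/0.29 = 116.959 sabins (V = 210.672 m³).
Additional absorption ΔA = 116.959 − 60.388 = 56.6 sabins.

56.6 sabins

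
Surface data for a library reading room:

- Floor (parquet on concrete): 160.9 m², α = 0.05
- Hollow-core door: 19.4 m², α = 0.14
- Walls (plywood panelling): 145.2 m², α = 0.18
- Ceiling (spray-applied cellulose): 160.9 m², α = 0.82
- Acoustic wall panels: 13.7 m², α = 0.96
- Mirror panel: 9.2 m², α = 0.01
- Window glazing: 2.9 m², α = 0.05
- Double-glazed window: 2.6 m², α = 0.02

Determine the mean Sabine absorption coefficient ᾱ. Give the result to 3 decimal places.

S = Σ Sᵢ = 160.9 + 19.4 + 145.2 + 160.9 + 13.7 + 9.2 + 2.9 + 2.6 = 514.8 m².
A = 160.9*0.05 + 19.4*0.14 + 145.2*0.18 + 160.9*0.82 + 13.7*0.96 + 9.2*0.01 + 2.9*0.05 + 2.6*0.02 = 182.276 sabins.
ᾱ = A/S = 0.354.

0.354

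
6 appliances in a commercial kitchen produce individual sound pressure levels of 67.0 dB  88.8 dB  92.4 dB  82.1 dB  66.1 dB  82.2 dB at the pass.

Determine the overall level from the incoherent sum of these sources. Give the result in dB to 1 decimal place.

Sum in the linear (power) domain: Σ 10^(Lᵢ/10) = 10^(67.0/10) + 10^(88.8/10) + 10^(92.4/10) + 10^(82.1/10) + 10^(66.1/10) + 10^(82.2/10) = 2.834e+09.
Back to dB: 10·log₁₀ Σ = 94.5 dB.

94.5 dB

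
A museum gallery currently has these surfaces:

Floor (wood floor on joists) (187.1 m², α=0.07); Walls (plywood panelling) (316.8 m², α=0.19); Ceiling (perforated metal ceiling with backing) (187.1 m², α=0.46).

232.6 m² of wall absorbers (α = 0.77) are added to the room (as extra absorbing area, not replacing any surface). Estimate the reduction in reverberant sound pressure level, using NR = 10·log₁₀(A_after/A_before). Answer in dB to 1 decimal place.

3.3 dB

A_before = Σ Sᵢαᵢ = 187.1×0.07 + 316.8×0.19 + 187.1×0.46 = 159.355 sabins.
Treatment contributes 232.6·0.77 = 179.102 sabins.
New total A_after = 338.457 sabins.
NR = 10·log₁₀(338.457/159.355) = 3.3 dB.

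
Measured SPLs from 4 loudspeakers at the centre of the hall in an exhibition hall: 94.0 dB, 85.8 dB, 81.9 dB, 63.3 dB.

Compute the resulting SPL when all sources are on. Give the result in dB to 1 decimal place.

Σ 10^(Lᵢ/10) = 3.049e+09.
Combined level = 10 log₁₀(3.049e+09) = 94.8 dB.

94.8 dB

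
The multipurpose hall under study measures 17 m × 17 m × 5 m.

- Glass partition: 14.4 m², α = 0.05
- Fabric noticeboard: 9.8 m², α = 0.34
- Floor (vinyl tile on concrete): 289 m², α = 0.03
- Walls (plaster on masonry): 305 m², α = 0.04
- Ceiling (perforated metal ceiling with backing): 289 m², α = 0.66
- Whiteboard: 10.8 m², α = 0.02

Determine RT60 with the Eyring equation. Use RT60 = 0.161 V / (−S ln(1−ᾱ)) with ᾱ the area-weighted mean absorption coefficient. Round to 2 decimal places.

Total surface area S = 14.4 + 9.8 + 289 + 305 + 289 + 10.8 = 918.0 m².
Σ(Sᵢαᵢ) = 14.4×0.05 + 9.8×0.34 + 289×0.03 + 305×0.04 + 289×0.66 + 10.8×0.02 = 215.878.
ᾱ = 215.878 / 918.0 = 0.2352.
Eyring denominator: −S ln(1−ᾱ) = 246.153.
V = 17 × 17 × 5 = 1445 m³.
RT60 = 0.161 × 1445 / 246.153 = 0.95 s.

0.95 s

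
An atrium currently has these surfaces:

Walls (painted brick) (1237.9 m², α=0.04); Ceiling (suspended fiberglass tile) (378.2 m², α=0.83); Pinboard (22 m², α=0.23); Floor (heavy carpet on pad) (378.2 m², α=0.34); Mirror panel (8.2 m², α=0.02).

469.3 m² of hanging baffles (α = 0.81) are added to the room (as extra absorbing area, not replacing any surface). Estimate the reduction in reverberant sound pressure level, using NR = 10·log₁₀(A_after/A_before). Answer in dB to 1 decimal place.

2.5 dB

A_before = Σ Sᵢαᵢ = 1237.9×0.04 + 378.2×0.83 + 22×0.23 + 378.2×0.34 + 8.2×0.02 = 497.234 sabins.
Treatment contributes 469.3·0.81 = 380.133 sabins.
A_after = 497.234 + 380.133 = 877.367 sabins.
NR = 10·log₁₀(877.367/497.234) = 2.5 dB.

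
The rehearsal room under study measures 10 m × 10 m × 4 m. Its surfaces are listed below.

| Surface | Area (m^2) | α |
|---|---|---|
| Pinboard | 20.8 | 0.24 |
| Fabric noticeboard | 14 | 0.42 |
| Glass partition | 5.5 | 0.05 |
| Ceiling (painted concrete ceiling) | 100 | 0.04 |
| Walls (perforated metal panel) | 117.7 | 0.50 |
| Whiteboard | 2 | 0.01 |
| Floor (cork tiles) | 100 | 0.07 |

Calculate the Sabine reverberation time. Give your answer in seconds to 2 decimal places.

Summing Sᵢαᵢ: 4.992 + 5.880 + 0.275 + 4.000 + 58.850 + 0.020 + 7.000 → A = 81.017 sabins.
V = 10·10·4 = 400 m³.
RT60 = 0.161 · V / A = 0.161 × 400 / 81.017 = 0.79 s.

0.79 s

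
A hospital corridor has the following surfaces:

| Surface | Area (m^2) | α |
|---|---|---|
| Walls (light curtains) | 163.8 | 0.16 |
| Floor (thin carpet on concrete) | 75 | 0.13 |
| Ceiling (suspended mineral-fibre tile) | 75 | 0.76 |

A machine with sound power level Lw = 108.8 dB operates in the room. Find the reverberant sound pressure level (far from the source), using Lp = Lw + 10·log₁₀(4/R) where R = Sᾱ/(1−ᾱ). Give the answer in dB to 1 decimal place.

A = 92.958 sabins; S = 313.8 m^2.
ᾱ = 92.958/313.8 = 0.2962; R = Sᾱ/(1−ᾱ) = 92.958/(1−0.2962) = 132.080 m^2.
Lp = 108.8 + 10·log₁₀(4/132.080) = 108.8 + (-15.19) = 93.6 dB.

93.6 dB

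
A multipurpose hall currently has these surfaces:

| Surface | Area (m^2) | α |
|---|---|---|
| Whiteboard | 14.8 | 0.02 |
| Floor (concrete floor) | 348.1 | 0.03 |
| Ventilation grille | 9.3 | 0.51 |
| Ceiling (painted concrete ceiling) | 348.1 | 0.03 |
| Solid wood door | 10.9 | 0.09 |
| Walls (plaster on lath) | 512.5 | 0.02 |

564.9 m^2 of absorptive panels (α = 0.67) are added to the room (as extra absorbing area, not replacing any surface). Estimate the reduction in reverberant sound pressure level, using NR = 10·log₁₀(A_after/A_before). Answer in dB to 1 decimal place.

10.5 dB

Equivalent absorption area: A_before = 14.8*0.02 + 348.1*0.03 + 9.3*0.51 + 348.1*0.03 + 10.9*0.09 + 512.5*0.02 = 37.156 m^2.
Treatment contributes 564.9·0.67 = 378.483 sabins.
New total A_after = 415.639 sabins.
Reduction = 10 log₁₀(A_after/A_before) = 10 log₁₀(11.1863) = 10.5 dB.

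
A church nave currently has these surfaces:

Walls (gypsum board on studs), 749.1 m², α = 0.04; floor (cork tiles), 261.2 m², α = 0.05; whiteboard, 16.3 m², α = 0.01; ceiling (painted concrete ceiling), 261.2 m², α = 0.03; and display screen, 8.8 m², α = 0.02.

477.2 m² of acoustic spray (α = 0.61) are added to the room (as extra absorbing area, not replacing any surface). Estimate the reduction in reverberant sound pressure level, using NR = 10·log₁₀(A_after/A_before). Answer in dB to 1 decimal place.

8.3 dB

Equivalent absorption area: A_before = 749.1·0.04 + 261.2·0.05 + 16.3·0.01 + 261.2·0.03 + 8.8·0.02 = 51.199 m².
Treatment contributes 477.2·0.61 = 291.092 sabins.
New total A_after = 342.291 sabins.
NR = 10·log₁₀(342.291/51.199) = 8.3 dB.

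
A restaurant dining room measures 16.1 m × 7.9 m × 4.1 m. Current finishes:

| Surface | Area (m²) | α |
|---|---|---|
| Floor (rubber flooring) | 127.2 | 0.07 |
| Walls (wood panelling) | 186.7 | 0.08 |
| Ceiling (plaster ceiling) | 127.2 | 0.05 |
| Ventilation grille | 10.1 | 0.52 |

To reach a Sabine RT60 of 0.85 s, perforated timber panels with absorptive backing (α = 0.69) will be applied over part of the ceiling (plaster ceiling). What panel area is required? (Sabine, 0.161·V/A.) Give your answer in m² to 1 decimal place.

Summing Sᵢαᵢ: 8.904 + 14.936 + 6.360 + 5.252 → A₁ = 35.452 sabins.
Required A₂ = 0.161·521.479/0.85 = 98.774 sabins.
ΔA needed = 98.774 − 35.452 = 63.322 sabins.
Each m² of panel replacing the ceiling (plaster ceiling) adds (0.69 − 0.05) = 0.64 sabins.
Panel area = 63.322 / 0.64 = 98.9 m².

98.9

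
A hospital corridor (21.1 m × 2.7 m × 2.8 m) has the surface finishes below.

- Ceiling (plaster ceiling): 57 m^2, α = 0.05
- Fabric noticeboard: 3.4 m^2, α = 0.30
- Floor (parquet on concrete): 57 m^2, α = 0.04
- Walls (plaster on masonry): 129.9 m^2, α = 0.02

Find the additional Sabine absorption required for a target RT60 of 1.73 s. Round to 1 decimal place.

Summing Sᵢαᵢ: 2.850 + 1.020 + 2.280 + 2.598 → A₁ = 8.748 sabins.
For T = 1.73 s, need A₂ = 0.161·V/T = 0.161·159.516/1.73 = 14.845 sabins.
Additional absorption ΔA = 14.845 − 8.748 = 6.1 sabins.

6.1 sabins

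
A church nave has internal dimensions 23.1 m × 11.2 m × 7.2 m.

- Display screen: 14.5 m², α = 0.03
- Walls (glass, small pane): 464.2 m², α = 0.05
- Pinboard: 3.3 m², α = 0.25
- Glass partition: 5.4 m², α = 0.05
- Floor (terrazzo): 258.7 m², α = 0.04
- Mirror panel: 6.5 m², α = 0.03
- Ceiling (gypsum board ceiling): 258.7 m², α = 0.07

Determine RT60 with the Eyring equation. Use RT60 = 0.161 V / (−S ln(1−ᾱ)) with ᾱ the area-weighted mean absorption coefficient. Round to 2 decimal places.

S = Σ Sᵢ = 1011.3 m².
Absorption A = 14.5·0.03 + 464.2·0.05 + 3.3·0.25 + 5.4·0.05 + 258.7·0.04 + 6.5·0.03 + 258.7·0.07 = 53.392 sabins.
Mean coefficient ᾱ = A/S = 0.0528.
Eyring denominator: −S ln(1−ᾱ) = 54.858.
V = 23.1 × 11.2 × 7.2 = 1862.784 m³.
T = 0.161·V/[−S·ln(1−ᾱ)] = 0.161·1862.784/54.858 = 5.47 s.

5.47 sec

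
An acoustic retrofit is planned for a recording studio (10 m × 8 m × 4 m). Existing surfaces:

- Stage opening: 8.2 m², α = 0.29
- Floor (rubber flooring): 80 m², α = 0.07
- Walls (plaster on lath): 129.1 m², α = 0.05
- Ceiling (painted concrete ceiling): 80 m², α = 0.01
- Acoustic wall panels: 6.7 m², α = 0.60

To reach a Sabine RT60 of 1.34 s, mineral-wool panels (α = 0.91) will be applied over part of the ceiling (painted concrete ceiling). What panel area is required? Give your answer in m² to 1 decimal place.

21.3

A₁ = Σ Sᵢαᵢ = 8.2×0.29 + 80×0.07 + 129.1×0.05 + 80×0.01 + 6.7×0.60 = 19.253 sabins.
V = 320 m³. Target absorption A₂ = 0.161 × 320 / 1.34 = 38.448 sabins.
Absorption to add: 38.448 − 19.253 = 19.195 sabins.
Net gain per m²: Δα = 0.91 − 0.01 = 0.90.
Panel area = 19.195 / 0.90 = 21.3 m².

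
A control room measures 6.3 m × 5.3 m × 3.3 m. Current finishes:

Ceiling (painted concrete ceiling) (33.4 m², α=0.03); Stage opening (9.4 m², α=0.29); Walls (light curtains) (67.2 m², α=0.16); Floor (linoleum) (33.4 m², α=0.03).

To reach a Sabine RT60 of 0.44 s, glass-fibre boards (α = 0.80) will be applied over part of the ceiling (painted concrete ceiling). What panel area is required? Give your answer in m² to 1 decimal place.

32.3

A₁ = Σ Sᵢαᵢ = 33.4·0.03 + 9.4·0.29 + 67.2·0.16 + 33.4·0.03 = 15.482 sabins.
V = 110.187 m³. Target absorption A₂ = 0.161 × 110.187 / 0.44 = 40.318 sabins.
ΔA needed = 40.318 − 15.482 = 24.836 sabins.
Each m² of panel replacing the ceiling (painted concrete ceiling) adds (0.80 − 0.03) = 0.77 sabins.
Area = ΔA/Δα = 24.836/0.77 = 32.3 m².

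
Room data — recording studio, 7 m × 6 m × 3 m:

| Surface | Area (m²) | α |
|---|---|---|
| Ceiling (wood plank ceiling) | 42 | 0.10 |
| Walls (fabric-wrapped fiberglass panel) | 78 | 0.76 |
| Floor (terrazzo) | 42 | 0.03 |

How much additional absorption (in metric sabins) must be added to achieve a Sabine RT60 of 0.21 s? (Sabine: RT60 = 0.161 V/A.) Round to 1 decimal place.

31.9 sabins

Equivalent absorption area: A₁ = 42·0.10 + 78·0.76 + 42·0.03 = 64.740 m².
For T = 0.21 s, need A₂ = 0.161·V/T = 0.161·126/0.21 = 96.600 sabins.
ΔA = A₂ − A₁ = 96.600 − 64.740 = 31.9 sabins.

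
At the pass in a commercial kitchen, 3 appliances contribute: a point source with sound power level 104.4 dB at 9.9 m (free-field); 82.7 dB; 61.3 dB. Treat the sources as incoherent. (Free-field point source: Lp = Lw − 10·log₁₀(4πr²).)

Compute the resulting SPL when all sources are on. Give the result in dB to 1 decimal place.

Source at 9.9 m: Lp = 104.4 − 10·log₁₀(4π·9.9²) = 104.4 − 10·log₁₀(1231.630) = 73.5 dB.
Sum in the linear (power) domain: Σ 10^(Lᵢ/10) = 10^(73.5/10) + 10^(82.7/10) + 10^(61.3/10) = 2.099e+08.
Combined level = 10 log₁₀(2.099e+08) = 83.2 dB.

83.2 dB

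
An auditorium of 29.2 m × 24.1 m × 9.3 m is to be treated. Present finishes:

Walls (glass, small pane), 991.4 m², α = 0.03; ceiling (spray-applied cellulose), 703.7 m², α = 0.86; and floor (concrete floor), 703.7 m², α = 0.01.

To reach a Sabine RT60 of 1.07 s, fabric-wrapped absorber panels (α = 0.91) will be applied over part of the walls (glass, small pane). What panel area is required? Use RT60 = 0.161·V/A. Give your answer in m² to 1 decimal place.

Summing Sᵢαᵢ: 29.742 + 605.182 + 7.037 → A₁ = 641.961 sabins.
V = 6544.596 m³. Target absorption A₂ = 0.161 × 6544.596 / 1.07 = 984.748 sabins.
Absorption to add: 984.748 − 641.961 = 342.787 sabins.
Each m² of panel replacing the walls (glass, small pane) adds (0.91 − 0.03) = 0.88 sabins.
Area = ΔA/Δα = 342.787/0.88 = 389.5 m².

389.5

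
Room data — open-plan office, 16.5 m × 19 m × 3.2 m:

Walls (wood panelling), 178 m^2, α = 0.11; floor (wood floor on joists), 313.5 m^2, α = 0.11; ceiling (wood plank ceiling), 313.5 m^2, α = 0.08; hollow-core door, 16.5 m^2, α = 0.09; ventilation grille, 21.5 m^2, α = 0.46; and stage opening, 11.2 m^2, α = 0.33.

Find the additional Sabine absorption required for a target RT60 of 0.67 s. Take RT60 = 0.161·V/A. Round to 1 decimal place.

Total absorption A₁ = 178*0.11 + 313.5*0.11 + 313.5*0.08 + 16.5*0.09 + 21.5*0.46 + 11.2*0.33
  = 19.580 + 34.485 + 25.080 + 1.485 + 9.890 + 3.696 = 94.216 m^2 sabins.
For T = 0.67 s, need A₂ = 0.161·V/T = 0.161·1003.2/0.67 = 241.067 sabins.
ΔA = A₂ − A₁ = 241.067 − 94.216 = 146.9 sabins.

146.9 sabins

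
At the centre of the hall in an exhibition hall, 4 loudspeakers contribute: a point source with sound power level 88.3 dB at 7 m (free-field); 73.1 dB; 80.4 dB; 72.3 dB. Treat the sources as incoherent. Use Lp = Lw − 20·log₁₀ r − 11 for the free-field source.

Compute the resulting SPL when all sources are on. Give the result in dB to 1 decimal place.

Source at 7 m: Lp = 88.3 − 20·log₁₀(7) − 11 = 60.4 dB.
Converting to relative power and adding: 10^(60.4/10) + 10^(73.1/10) + 10^(80.4/10) + 10^(72.3/10) = 1.481e+08.
Combined level = 10 log₁₀(1.481e+08) = 81.7 dB.

81.7 dB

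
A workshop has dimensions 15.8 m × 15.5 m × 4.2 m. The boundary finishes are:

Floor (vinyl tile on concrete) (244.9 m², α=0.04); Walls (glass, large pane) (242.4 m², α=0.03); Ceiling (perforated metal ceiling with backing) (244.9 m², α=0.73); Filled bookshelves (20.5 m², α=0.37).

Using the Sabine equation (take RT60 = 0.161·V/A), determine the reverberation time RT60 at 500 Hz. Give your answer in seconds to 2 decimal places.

0.81 seconds

Equivalent absorption area: A = 244.9*0.04 + 242.4*0.03 + 244.9*0.73 + 20.5*0.37 = 203.430 m².
Room volume: 1028.58 m³.
Sabine: RT60 = 0.161 × 1028.58 / 203.430 = 0.81 s.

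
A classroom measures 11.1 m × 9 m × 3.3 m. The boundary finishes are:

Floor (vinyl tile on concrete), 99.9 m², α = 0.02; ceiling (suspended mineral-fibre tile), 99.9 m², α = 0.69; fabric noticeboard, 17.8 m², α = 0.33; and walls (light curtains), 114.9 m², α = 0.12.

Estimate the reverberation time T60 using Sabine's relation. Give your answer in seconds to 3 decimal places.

Summing Sᵢαᵢ: 1.998 + 68.931 + 5.874 + 13.788 → A = 90.591 sabins.
V = 11.1·9·3.3 = 329.67 m³.
T = 0.161 V/A = 0.161·329.67/90.591 = 0.586 s.

0.586 s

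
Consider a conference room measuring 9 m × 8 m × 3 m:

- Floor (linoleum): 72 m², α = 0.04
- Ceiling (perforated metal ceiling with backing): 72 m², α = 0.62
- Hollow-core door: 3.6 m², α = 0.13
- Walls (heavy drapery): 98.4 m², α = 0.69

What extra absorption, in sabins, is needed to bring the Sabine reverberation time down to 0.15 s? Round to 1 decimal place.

Total absorption A₁ = 72·0.04 + 72·0.62 + 3.6·0.13 + 98.4·0.69
  = 2.880 + 44.640 + 0.468 + 67.896 = 115.884 m² sabins.
For T = 0.15 s, need A₂ = 0.161·V/T = 0.161·216/0.15 = 231.840 sabins.
ΔA = A₂ − A₁ = 231.840 − 115.884 = 116.0 sabins.

116.0 sabins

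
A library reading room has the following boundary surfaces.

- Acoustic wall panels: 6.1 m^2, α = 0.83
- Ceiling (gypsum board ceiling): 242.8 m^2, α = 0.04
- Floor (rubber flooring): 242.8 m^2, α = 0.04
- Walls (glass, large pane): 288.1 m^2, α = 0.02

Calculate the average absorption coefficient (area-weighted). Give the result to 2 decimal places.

0.04

S = Σ Sᵢ = 6.1 + 242.8 + 242.8 + 288.1 = 779.8 m^2.
A = 6.1·0.83 + 242.8·0.04 + 242.8·0.04 + 288.1·0.02 = 30.249 sabins.
ᾱ = 30.249 / 779.8 = 0.04.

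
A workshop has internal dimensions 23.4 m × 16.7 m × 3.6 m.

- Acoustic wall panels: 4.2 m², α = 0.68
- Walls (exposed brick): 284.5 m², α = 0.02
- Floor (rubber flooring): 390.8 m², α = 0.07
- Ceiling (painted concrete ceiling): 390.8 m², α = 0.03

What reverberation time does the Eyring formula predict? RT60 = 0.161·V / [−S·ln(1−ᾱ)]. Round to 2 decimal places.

Total surface area S = 4.2 + 284.5 + 390.8 + 390.8 = 1070.3 m².
Absorption A = 4.2·0.68 + 284.5·0.02 + 390.8·0.07 + 390.8·0.03 = 47.626 sabins.
Mean coefficient ᾱ = A/S = 0.0445.
−S·ln(1−ᾱ) = −1070.3 × ln(1 − 0.0445) = 48.721.
V = 23.4 × 16.7 × 3.6 = 1406.808 m³.
T = 0.161·V/[−S·ln(1−ᾱ)] = 0.161·1406.808/48.721 = 4.65 s.

4.65 s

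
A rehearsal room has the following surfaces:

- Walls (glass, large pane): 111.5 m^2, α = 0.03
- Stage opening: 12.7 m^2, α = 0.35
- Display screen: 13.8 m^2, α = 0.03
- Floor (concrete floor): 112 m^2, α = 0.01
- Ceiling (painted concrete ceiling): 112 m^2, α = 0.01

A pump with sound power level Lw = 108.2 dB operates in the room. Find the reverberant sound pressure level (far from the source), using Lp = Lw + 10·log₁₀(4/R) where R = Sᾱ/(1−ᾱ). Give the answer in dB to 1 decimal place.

Σ(Sᵢαᵢ) = 111.5×0.03 + 12.7×0.35 + 13.8×0.03 + 112×0.01 + 112×0.01 = 10.444; total area S = 362.0 m^2.
ᾱ = 0.0289, so room constant R = A/(1−ᾱ) = 10.755 m^2.
Lp = 108.2 + 10·log₁₀(4/10.755) = 108.2 + (-4.30) = 103.9 dB.

103.9 dB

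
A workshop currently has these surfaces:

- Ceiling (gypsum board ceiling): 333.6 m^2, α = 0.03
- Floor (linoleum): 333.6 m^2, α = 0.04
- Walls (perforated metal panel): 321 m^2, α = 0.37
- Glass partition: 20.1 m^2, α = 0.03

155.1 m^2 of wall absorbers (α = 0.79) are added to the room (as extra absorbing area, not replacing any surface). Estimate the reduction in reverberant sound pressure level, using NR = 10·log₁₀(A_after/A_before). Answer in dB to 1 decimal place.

2.7 dB

Summing Sᵢαᵢ: 10.008 + 13.344 + 118.770 + 0.603 → A_before = 142.725 sabins.
Treatment contributes 155.1·0.79 = 122.529 sabins.
A_after = 142.725 + 122.529 = 265.254 sabins.
Reduction = 10 log₁₀(A_after/A_before) = 10 log₁₀(1.8585) = 2.7 dB.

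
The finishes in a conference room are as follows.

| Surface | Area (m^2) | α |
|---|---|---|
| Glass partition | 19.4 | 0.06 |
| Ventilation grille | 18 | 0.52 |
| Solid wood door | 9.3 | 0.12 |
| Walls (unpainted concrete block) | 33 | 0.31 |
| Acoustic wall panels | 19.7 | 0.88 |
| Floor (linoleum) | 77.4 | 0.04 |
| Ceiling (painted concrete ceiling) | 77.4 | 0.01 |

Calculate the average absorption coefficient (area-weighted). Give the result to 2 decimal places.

Total surface area S = 254.2 m^2.
Σ(Sᵢαᵢ) = 19.4·0.06 + 18·0.52 + 9.3·0.12 + 33·0.31 + 19.7·0.88 + 77.4·0.04 + 77.4·0.01 = 43.076.
ᾱ = 43.076 / 254.2 = 0.17.

0.17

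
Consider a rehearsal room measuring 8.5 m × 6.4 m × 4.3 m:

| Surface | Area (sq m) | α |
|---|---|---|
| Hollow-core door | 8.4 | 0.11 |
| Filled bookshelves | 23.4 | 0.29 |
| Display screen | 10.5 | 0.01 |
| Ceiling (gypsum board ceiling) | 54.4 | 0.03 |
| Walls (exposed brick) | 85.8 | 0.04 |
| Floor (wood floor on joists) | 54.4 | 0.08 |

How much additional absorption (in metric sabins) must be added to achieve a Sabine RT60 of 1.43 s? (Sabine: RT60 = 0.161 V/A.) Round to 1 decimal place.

Summing Sᵢαᵢ: 0.924 + 6.786 + 0.105 + 1.632 + 3.432 + 4.352 → A₁ = 17.231 sabins.
Target A₂ = 0.161·233.92/1.43 = 26.336 sabins (V = 233.92 m³).
Additional absorption ΔA = 26.336 − 17.231 = 9.1 sabins.

9.1 sabins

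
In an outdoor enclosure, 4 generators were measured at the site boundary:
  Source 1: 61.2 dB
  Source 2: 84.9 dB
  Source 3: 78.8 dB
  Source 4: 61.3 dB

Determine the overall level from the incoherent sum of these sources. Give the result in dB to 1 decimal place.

85.9 dB

Converting to relative power and adding: 10^(61.2/10) + 10^(84.9/10) + 10^(78.8/10) + 10^(61.3/10) = 3.876e+08.
Combined level = 10 log₁₀(3.876e+08) = 85.9 dB.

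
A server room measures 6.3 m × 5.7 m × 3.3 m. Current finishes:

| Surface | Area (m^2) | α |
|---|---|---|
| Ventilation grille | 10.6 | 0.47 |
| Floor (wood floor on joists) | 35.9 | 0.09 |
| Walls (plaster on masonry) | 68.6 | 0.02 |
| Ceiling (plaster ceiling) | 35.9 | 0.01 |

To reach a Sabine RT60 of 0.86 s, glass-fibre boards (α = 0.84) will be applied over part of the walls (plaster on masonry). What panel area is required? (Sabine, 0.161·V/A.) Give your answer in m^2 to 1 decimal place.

14.9

Summing Sᵢαᵢ: 4.982 + 3.231 + 1.372 + 0.359 → A₁ = 9.944 sabins.
V = 118.503 m³. Target absorption A₂ = 0.161 × 118.503 / 0.86 = 22.185 sabins.
Absorption to add: 22.185 − 9.944 = 12.241 sabins.
Each m^2 of panel replacing the walls (plaster on masonry) adds (0.84 − 0.02) = 0.82 sabins.
Area = ΔA/Δα = 12.241/0.82 = 14.9 m^2.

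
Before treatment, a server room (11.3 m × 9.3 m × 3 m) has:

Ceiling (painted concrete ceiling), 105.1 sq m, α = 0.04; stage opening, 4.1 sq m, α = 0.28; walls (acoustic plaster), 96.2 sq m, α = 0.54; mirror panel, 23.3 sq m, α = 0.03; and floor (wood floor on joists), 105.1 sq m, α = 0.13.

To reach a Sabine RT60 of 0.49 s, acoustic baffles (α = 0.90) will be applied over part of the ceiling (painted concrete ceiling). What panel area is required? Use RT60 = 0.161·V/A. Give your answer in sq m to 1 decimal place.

37.1

Total absorption A₁ = 105.1·0.04 + 4.1·0.28 + 96.2·0.54 + 23.3·0.03 + 105.1·0.13
  = 4.204 + 1.148 + 51.948 + 0.699 + 13.663 = 71.662 sq m sabins.
V = 315.27 m³. Target absorption A₂ = 0.161 × 315.27 / 0.49 = 103.589 sabins.
ΔA needed = 103.589 − 71.662 = 31.927 sabins.
Net gain per sq m: Δα = 0.90 − 0.04 = 0.86.
Area = ΔA/Δα = 31.927/0.86 = 37.1 sq m.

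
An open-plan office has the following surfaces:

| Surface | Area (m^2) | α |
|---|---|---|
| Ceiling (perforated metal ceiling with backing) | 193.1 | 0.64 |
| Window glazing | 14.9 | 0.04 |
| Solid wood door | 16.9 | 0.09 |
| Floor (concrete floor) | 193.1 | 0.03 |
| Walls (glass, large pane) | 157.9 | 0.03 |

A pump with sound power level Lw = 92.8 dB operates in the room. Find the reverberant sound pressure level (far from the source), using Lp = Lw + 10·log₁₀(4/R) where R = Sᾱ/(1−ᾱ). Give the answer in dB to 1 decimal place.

A = 136.231 sabins; S = 575.9 m^2.
ᾱ = 0.2366, so room constant R = A/(1−ᾱ) = 178.453 m^2.
Lp = 92.8 + 10·log₁₀(4/178.453) = 92.8 + (-16.49) = 76.3 dB.

76.3 dB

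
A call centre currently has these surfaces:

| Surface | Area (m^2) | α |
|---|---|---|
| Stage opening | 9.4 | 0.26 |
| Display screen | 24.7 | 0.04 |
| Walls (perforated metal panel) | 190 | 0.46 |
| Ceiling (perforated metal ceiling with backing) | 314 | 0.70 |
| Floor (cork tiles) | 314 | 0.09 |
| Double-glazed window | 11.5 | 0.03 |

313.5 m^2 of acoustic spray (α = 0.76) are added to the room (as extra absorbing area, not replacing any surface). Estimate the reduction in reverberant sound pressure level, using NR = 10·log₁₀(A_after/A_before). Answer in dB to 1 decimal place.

2.3 dB

A_before = Σ Sᵢαᵢ = 9.4·0.26 + 24.7·0.04 + 190·0.46 + 314·0.70 + 314·0.09 + 11.5·0.03 = 339.237 sabins.
Added absorption = 313.5 × 0.76 = 238.260 sabins.
New total A_after = 577.497 sabins.
Reduction = 10 log₁₀(A_after/A_before) = 10 log₁₀(1.7023) = 2.3 dB.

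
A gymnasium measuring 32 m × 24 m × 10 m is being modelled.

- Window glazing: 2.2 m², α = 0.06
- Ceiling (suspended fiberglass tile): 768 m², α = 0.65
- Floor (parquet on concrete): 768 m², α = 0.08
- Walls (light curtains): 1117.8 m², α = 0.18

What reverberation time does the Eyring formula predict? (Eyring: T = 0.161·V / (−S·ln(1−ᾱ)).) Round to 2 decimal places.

1.38 sec

S = Σ Sᵢ = 2656.0 m².
Absorption A = 2.2·0.06 + 768·0.65 + 768·0.08 + 1117.8·0.18 = 761.976 sabins.
Mean coefficient ᾱ = A/S = 0.2869.
−S·ln(1−ᾱ) = −2656.0 × ln(1 − 0.2869) = 898.083.
V = 32 × 24 × 10 = 7680 m³.
RT60 = 0.161 × 7680 / 898.083 = 1.38 s.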